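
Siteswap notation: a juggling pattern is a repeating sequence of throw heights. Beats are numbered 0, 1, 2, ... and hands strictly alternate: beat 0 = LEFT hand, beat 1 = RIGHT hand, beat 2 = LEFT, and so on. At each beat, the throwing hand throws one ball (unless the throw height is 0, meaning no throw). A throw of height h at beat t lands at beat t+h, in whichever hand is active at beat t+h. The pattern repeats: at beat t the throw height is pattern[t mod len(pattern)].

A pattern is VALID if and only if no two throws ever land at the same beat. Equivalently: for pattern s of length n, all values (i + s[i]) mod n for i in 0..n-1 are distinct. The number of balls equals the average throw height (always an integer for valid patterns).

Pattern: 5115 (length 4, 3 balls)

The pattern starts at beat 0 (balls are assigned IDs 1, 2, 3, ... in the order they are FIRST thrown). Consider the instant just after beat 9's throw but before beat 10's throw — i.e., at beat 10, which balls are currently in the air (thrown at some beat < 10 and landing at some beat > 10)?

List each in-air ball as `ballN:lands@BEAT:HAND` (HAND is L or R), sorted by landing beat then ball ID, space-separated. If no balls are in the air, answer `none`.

Beat 0 (L): throw ball1 h=5 -> lands@5:R; in-air after throw: [b1@5:R]
Beat 1 (R): throw ball2 h=1 -> lands@2:L; in-air after throw: [b2@2:L b1@5:R]
Beat 2 (L): throw ball2 h=1 -> lands@3:R; in-air after throw: [b2@3:R b1@5:R]
Beat 3 (R): throw ball2 h=5 -> lands@8:L; in-air after throw: [b1@5:R b2@8:L]
Beat 4 (L): throw ball3 h=5 -> lands@9:R; in-air after throw: [b1@5:R b2@8:L b3@9:R]
Beat 5 (R): throw ball1 h=1 -> lands@6:L; in-air after throw: [b1@6:L b2@8:L b3@9:R]
Beat 6 (L): throw ball1 h=1 -> lands@7:R; in-air after throw: [b1@7:R b2@8:L b3@9:R]
Beat 7 (R): throw ball1 h=5 -> lands@12:L; in-air after throw: [b2@8:L b3@9:R b1@12:L]
Beat 8 (L): throw ball2 h=5 -> lands@13:R; in-air after throw: [b3@9:R b1@12:L b2@13:R]
Beat 9 (R): throw ball3 h=1 -> lands@10:L; in-air after throw: [b3@10:L b1@12:L b2@13:R]
Beat 10 (L): throw ball3 h=1 -> lands@11:R; in-air after throw: [b3@11:R b1@12:L b2@13:R]

Answer: ball1:lands@12:L ball2:lands@13:R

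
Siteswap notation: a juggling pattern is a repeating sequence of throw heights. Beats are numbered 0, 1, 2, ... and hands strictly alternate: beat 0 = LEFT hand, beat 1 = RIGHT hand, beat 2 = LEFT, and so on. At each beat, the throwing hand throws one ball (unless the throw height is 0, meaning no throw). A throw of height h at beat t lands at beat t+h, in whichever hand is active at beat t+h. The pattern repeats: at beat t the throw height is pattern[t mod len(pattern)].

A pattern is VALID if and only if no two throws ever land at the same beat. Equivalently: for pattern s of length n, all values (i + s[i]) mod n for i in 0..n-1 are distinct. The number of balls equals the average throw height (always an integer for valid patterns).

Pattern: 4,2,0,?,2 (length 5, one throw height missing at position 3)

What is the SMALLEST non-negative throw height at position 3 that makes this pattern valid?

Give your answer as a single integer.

Answer: 2

Derivation:
i=0: (0 + 4) mod 5 = 4
i=1: (1 + 2) mod 5 = 3
i=2: (2 + 0) mod 5 = 2
i=3: s[i]=? (unknown)
i=4: (4 + 2) mod 5 = 1
Known residues: [1, 2, 3, 4]; need a permutation of 0..4, so missing residue r = 0
Need (3 + s) mod 5 = 0; smallest s = (0 - 3) mod 5 = 2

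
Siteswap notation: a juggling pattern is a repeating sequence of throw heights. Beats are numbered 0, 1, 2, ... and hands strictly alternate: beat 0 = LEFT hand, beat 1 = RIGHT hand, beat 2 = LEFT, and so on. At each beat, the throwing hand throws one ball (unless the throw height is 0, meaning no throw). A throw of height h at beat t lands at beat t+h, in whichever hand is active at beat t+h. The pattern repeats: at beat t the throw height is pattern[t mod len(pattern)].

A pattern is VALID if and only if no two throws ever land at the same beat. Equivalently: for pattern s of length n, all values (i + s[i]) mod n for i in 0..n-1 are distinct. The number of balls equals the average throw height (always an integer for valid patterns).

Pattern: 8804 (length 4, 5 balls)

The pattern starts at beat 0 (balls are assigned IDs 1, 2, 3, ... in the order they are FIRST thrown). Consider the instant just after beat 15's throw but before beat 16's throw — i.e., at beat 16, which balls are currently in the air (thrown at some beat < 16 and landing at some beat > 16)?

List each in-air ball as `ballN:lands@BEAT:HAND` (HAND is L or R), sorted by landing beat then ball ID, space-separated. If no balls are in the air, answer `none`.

Beat 0 (L): throw ball1 h=8 -> lands@8:L; in-air after throw: [b1@8:L]
Beat 1 (R): throw ball2 h=8 -> lands@9:R; in-air after throw: [b1@8:L b2@9:R]
Beat 3 (R): throw ball3 h=4 -> lands@7:R; in-air after throw: [b3@7:R b1@8:L b2@9:R]
Beat 4 (L): throw ball4 h=8 -> lands@12:L; in-air after throw: [b3@7:R b1@8:L b2@9:R b4@12:L]
Beat 5 (R): throw ball5 h=8 -> lands@13:R; in-air after throw: [b3@7:R b1@8:L b2@9:R b4@12:L b5@13:R]
Beat 7 (R): throw ball3 h=4 -> lands@11:R; in-air after throw: [b1@8:L b2@9:R b3@11:R b4@12:L b5@13:R]
Beat 8 (L): throw ball1 h=8 -> lands@16:L; in-air after throw: [b2@9:R b3@11:R b4@12:L b5@13:R b1@16:L]
Beat 9 (R): throw ball2 h=8 -> lands@17:R; in-air after throw: [b3@11:R b4@12:L b5@13:R b1@16:L b2@17:R]
Beat 11 (R): throw ball3 h=4 -> lands@15:R; in-air after throw: [b4@12:L b5@13:R b3@15:R b1@16:L b2@17:R]
Beat 12 (L): throw ball4 h=8 -> lands@20:L; in-air after throw: [b5@13:R b3@15:R b1@16:L b2@17:R b4@20:L]
Beat 13 (R): throw ball5 h=8 -> lands@21:R; in-air after throw: [b3@15:R b1@16:L b2@17:R b4@20:L b5@21:R]
Beat 15 (R): throw ball3 h=4 -> lands@19:R; in-air after throw: [b1@16:L b2@17:R b3@19:R b4@20:L b5@21:R]
Beat 16 (L): throw ball1 h=8 -> lands@24:L; in-air after throw: [b2@17:R b3@19:R b4@20:L b5@21:R b1@24:L]

Answer: ball2:lands@17:R ball3:lands@19:R ball4:lands@20:L ball5:lands@21:R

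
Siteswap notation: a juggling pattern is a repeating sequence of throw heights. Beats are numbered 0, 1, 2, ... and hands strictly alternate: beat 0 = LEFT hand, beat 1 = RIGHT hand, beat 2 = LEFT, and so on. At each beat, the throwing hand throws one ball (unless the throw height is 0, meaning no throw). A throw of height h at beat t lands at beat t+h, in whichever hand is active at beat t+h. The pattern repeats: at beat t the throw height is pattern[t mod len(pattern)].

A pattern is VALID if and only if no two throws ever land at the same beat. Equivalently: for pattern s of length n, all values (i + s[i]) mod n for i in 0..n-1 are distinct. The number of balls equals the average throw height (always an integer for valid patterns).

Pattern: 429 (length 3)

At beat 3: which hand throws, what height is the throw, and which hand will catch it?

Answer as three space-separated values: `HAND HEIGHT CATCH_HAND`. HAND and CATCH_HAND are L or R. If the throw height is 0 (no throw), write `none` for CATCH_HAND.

Beat 3: 3 mod 2 = 1, so hand = R
Throw height = pattern[3 mod 3] = pattern[0] = 4
Lands at beat 3+4=7, 7 mod 2 = 1, so catch hand = R

Answer: R 4 R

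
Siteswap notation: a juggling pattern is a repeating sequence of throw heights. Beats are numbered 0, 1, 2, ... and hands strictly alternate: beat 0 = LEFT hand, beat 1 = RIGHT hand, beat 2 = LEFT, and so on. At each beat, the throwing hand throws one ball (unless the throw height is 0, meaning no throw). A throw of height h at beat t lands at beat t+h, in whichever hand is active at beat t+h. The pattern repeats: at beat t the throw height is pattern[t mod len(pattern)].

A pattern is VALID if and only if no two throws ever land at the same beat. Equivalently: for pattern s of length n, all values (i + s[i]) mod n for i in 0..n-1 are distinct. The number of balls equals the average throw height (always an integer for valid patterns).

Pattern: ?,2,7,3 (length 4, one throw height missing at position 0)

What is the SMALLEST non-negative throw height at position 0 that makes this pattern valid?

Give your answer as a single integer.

Answer: 0

Derivation:
i=0: s[i]=? (unknown)
i=1: (1 + 2) mod 4 = 3
i=2: (2 + 7) mod 4 = 1
i=3: (3 + 3) mod 4 = 2
Known residues: [1, 2, 3]; need a permutation of 0..3, so missing residue r = 0
Need (0 + s) mod 4 = 0; smallest s = (0 - 0) mod 4 = 0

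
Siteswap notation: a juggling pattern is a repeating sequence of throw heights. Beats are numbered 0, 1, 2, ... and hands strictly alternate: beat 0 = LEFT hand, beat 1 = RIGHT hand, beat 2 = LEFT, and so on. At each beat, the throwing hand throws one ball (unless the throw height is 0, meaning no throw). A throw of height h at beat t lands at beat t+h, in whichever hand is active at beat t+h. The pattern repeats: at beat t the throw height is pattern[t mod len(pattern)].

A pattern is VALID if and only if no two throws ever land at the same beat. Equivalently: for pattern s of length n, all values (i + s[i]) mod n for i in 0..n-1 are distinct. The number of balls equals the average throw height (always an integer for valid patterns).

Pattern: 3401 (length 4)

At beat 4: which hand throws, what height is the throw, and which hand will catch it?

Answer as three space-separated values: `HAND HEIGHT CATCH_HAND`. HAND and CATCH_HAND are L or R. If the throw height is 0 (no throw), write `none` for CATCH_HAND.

Answer: L 3 R

Derivation:
Beat 4: 4 mod 2 = 0, so hand = L
Throw height = pattern[4 mod 4] = pattern[0] = 3
Lands at beat 4+3=7, 7 mod 2 = 1, so catch hand = R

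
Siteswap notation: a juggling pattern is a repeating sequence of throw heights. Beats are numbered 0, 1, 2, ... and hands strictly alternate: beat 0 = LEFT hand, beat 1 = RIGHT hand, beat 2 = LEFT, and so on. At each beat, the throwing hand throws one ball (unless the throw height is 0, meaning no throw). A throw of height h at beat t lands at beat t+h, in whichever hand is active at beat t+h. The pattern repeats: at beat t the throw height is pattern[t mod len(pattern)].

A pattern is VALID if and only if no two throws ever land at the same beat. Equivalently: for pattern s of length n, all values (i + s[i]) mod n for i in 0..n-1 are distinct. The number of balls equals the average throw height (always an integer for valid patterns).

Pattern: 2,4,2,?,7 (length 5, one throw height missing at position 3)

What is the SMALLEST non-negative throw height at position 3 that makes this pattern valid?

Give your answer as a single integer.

Answer: 0

Derivation:
i=0: (0 + 2) mod 5 = 2
i=1: (1 + 4) mod 5 = 0
i=2: (2 + 2) mod 5 = 4
i=3: s[i]=? (unknown)
i=4: (4 + 7) mod 5 = 1
Known residues: [0, 1, 2, 4]; need a permutation of 0..4, so missing residue r = 3
Need (3 + s) mod 5 = 3; smallest s = (3 - 3) mod 5 = 0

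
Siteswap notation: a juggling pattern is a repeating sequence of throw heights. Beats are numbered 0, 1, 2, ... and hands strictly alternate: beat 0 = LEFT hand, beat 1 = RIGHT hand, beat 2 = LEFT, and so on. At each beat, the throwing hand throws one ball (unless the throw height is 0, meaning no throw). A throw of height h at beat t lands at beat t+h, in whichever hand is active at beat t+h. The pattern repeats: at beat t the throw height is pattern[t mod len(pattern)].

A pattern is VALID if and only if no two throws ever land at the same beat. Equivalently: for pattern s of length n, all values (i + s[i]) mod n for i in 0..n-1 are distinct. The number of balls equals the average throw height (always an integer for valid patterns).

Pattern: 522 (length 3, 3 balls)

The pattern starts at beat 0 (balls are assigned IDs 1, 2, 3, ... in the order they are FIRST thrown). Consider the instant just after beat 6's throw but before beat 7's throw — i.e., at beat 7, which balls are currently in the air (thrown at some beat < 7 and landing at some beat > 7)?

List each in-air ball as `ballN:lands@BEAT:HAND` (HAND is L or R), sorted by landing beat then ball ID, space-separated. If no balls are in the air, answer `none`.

Beat 0 (L): throw ball1 h=5 -> lands@5:R; in-air after throw: [b1@5:R]
Beat 1 (R): throw ball2 h=2 -> lands@3:R; in-air after throw: [b2@3:R b1@5:R]
Beat 2 (L): throw ball3 h=2 -> lands@4:L; in-air after throw: [b2@3:R b3@4:L b1@5:R]
Beat 3 (R): throw ball2 h=5 -> lands@8:L; in-air after throw: [b3@4:L b1@5:R b2@8:L]
Beat 4 (L): throw ball3 h=2 -> lands@6:L; in-air after throw: [b1@5:R b3@6:L b2@8:L]
Beat 5 (R): throw ball1 h=2 -> lands@7:R; in-air after throw: [b3@6:L b1@7:R b2@8:L]
Beat 6 (L): throw ball3 h=5 -> lands@11:R; in-air after throw: [b1@7:R b2@8:L b3@11:R]
Beat 7 (R): throw ball1 h=2 -> lands@9:R; in-air after throw: [b2@8:L b1@9:R b3@11:R]

Answer: ball2:lands@8:L ball3:lands@11:R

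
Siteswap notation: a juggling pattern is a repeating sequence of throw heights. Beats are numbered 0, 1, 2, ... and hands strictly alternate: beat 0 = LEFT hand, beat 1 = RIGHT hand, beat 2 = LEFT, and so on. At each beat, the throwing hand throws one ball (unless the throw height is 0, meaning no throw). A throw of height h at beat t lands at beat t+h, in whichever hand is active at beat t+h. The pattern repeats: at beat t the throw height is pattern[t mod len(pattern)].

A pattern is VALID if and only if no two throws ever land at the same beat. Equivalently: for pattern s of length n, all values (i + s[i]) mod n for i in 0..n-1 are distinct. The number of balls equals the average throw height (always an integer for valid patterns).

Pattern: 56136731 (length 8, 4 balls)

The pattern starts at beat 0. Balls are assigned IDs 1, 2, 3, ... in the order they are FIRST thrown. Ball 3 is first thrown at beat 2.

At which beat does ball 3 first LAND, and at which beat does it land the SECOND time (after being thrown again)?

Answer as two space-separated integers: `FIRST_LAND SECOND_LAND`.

Beat 0 (L): throw ball1 h=5 -> lands@5:R; in-air after throw: [b1@5:R]
Beat 1 (R): throw ball2 h=6 -> lands@7:R; in-air after throw: [b1@5:R b2@7:R]
Beat 2 (L): throw ball3 h=1 -> lands@3:R; in-air after throw: [b3@3:R b1@5:R b2@7:R]
Beat 3 (R): throw ball3 h=3 -> lands@6:L; in-air after throw: [b1@5:R b3@6:L b2@7:R]
Beat 4 (L): throw ball4 h=6 -> lands@10:L; in-air after throw: [b1@5:R b3@6:L b2@7:R b4@10:L]
Beat 5 (R): throw ball1 h=7 -> lands@12:L; in-air after throw: [b3@6:L b2@7:R b4@10:L b1@12:L]
Beat 6 (L): throw ball3 h=3 -> lands@9:R; in-air after throw: [b2@7:R b3@9:R b4@10:L b1@12:L]
Ball 3: thrown@2 h=1 -> first land @3; rethrown@3 h=3 -> second land @6

Answer: 3 6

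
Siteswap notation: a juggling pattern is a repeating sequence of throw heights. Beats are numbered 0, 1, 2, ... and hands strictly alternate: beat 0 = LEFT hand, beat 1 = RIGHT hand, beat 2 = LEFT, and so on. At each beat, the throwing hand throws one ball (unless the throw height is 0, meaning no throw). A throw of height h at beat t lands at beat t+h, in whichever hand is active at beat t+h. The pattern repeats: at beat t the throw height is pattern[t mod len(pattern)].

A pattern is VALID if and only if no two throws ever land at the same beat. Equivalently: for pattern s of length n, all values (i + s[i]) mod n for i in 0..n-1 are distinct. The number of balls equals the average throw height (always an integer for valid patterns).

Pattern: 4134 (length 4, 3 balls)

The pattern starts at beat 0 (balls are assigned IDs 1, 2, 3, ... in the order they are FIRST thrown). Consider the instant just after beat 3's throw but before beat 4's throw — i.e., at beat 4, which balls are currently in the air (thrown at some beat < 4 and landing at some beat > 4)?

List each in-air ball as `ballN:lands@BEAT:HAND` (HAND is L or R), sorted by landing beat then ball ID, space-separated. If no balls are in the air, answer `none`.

Beat 0 (L): throw ball1 h=4 -> lands@4:L; in-air after throw: [b1@4:L]
Beat 1 (R): throw ball2 h=1 -> lands@2:L; in-air after throw: [b2@2:L b1@4:L]
Beat 2 (L): throw ball2 h=3 -> lands@5:R; in-air after throw: [b1@4:L b2@5:R]
Beat 3 (R): throw ball3 h=4 -> lands@7:R; in-air after throw: [b1@4:L b2@5:R b3@7:R]
Beat 4 (L): throw ball1 h=4 -> lands@8:L; in-air after throw: [b2@5:R b3@7:R b1@8:L]

Answer: ball2:lands@5:R ball3:lands@7:R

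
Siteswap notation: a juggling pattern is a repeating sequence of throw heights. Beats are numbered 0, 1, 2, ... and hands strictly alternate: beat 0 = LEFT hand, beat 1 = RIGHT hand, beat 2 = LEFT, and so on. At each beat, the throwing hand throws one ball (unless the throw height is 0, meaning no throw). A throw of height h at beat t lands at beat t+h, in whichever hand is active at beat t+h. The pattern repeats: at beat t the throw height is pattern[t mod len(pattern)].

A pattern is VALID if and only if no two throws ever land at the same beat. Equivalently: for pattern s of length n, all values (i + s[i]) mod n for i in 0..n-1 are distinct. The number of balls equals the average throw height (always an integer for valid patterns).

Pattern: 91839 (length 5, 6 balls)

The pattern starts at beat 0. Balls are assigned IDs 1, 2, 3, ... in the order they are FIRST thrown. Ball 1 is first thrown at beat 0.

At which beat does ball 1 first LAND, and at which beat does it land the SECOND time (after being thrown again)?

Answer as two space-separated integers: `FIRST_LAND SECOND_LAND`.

Beat 0 (L): throw ball1 h=9 -> lands@9:R; in-air after throw: [b1@9:R]
Beat 1 (R): throw ball2 h=1 -> lands@2:L; in-air after throw: [b2@2:L b1@9:R]
Beat 2 (L): throw ball2 h=8 -> lands@10:L; in-air after throw: [b1@9:R b2@10:L]
Beat 3 (R): throw ball3 h=3 -> lands@6:L; in-air after throw: [b3@6:L b1@9:R b2@10:L]
Beat 4 (L): throw ball4 h=9 -> lands@13:R; in-air after throw: [b3@6:L b1@9:R b2@10:L b4@13:R]
Beat 5 (R): throw ball5 h=9 -> lands@14:L; in-air after throw: [b3@6:L b1@9:R b2@10:L b4@13:R b5@14:L]
Beat 6 (L): throw ball3 h=1 -> lands@7:R; in-air after throw: [b3@7:R b1@9:R b2@10:L b4@13:R b5@14:L]
Beat 7 (R): throw ball3 h=8 -> lands@15:R; in-air after throw: [b1@9:R b2@10:L b4@13:R b5@14:L b3@15:R]
Beat 8 (L): throw ball6 h=3 -> lands@11:R; in-air after throw: [b1@9:R b2@10:L b6@11:R b4@13:R b5@14:L b3@15:R]
Beat 9 (R): throw ball1 h=9 -> lands@18:L; in-air after throw: [b2@10:L b6@11:R b4@13:R b5@14:L b3@15:R b1@18:L]
Beat 10 (L): throw ball2 h=9 -> lands@19:R; in-air after throw: [b6@11:R b4@13:R b5@14:L b3@15:R b1@18:L b2@19:R]
Beat 11 (R): throw ball6 h=1 -> lands@12:L; in-air after throw: [b6@12:L b4@13:R b5@14:L b3@15:R b1@18:L b2@19:R]
Beat 12 (L): throw ball6 h=8 -> lands@20:L; in-air after throw: [b4@13:R b5@14:L b3@15:R b1@18:L b2@19:R b6@20:L]
Beat 13 (R): throw ball4 h=3 -> lands@16:L; in-air after throw: [b5@14:L b3@15:R b4@16:L b1@18:L b2@19:R b6@20:L]
Beat 14 (L): throw ball5 h=9 -> lands@23:R; in-air after throw: [b3@15:R b4@16:L b1@18:L b2@19:R b6@20:L b5@23:R]
Beat 15 (R): throw ball3 h=9 -> lands@24:L; in-air after throw: [b4@16:L b1@18:L b2@19:R b6@20:L b5@23:R b3@24:L]
Beat 16 (L): throw ball4 h=1 -> lands@17:R; in-air after throw: [b4@17:R b1@18:L b2@19:R b6@20:L b5@23:R b3@24:L]
Beat 17 (R): throw ball4 h=8 -> lands@25:R; in-air after throw: [b1@18:L b2@19:R b6@20:L b5@23:R b3@24:L b4@25:R]
Beat 18 (L): throw ball1 h=3 -> lands@21:R; in-air after throw: [b2@19:R b6@20:L b1@21:R b5@23:R b3@24:L b4@25:R]
Ball 1: thrown@0 h=9 -> first land @9; rethrown@9 h=9 -> second land @18

Answer: 9 18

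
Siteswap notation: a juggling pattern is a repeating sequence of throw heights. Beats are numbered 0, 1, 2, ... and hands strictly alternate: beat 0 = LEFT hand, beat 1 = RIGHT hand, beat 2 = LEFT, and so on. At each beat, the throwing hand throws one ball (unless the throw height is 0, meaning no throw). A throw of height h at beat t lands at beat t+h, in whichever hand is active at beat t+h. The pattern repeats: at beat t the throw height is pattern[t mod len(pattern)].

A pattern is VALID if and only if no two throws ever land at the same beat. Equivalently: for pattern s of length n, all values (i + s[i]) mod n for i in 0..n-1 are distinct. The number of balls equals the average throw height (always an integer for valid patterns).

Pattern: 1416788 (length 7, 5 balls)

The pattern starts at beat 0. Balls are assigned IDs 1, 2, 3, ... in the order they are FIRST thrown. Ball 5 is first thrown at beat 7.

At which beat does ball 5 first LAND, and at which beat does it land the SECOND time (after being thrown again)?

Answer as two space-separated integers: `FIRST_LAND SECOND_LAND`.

Beat 0 (L): throw ball1 h=1 -> lands@1:R; in-air after throw: [b1@1:R]
Beat 1 (R): throw ball1 h=4 -> lands@5:R; in-air after throw: [b1@5:R]
Beat 2 (L): throw ball2 h=1 -> lands@3:R; in-air after throw: [b2@3:R b1@5:R]
Beat 3 (R): throw ball2 h=6 -> lands@9:R; in-air after throw: [b1@5:R b2@9:R]
Beat 4 (L): throw ball3 h=7 -> lands@11:R; in-air after throw: [b1@5:R b2@9:R b3@11:R]
Beat 5 (R): throw ball1 h=8 -> lands@13:R; in-air after throw: [b2@9:R b3@11:R b1@13:R]
Beat 6 (L): throw ball4 h=8 -> lands@14:L; in-air after throw: [b2@9:R b3@11:R b1@13:R b4@14:L]
Beat 7 (R): throw ball5 h=1 -> lands@8:L; in-air after throw: [b5@8:L b2@9:R b3@11:R b1@13:R b4@14:L]
Beat 8 (L): throw ball5 h=4 -> lands@12:L; in-air after throw: [b2@9:R b3@11:R b5@12:L b1@13:R b4@14:L]
Beat 9 (R): throw ball2 h=1 -> lands@10:L; in-air after throw: [b2@10:L b3@11:R b5@12:L b1@13:R b4@14:L]
Beat 10 (L): throw ball2 h=6 -> lands@16:L; in-air after throw: [b3@11:R b5@12:L b1@13:R b4@14:L b2@16:L]
Beat 11 (R): throw ball3 h=7 -> lands@18:L; in-air after throw: [b5@12:L b1@13:R b4@14:L b2@16:L b3@18:L]
Beat 12 (L): throw ball5 h=8 -> lands@20:L; in-air after throw: [b1@13:R b4@14:L b2@16:L b3@18:L b5@20:L]
Ball 5: thrown@7 h=1 -> first land @8; rethrown@8 h=4 -> second land @12

Answer: 8 12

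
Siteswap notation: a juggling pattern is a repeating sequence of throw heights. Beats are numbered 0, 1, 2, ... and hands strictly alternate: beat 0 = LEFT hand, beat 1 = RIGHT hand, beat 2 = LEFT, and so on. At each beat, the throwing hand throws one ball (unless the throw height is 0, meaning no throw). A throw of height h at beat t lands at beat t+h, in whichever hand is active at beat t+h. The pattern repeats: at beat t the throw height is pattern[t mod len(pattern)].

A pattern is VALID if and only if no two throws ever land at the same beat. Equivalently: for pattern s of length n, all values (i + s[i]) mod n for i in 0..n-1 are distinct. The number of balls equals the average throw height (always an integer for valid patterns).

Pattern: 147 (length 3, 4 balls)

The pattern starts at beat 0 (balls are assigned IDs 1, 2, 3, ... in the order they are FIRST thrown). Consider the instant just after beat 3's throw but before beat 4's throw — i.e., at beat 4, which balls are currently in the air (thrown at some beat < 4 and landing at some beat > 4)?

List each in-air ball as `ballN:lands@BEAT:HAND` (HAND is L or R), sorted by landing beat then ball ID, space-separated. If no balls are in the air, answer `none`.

Answer: ball1:lands@5:R ball2:lands@9:R

Derivation:
Beat 0 (L): throw ball1 h=1 -> lands@1:R; in-air after throw: [b1@1:R]
Beat 1 (R): throw ball1 h=4 -> lands@5:R; in-air after throw: [b1@5:R]
Beat 2 (L): throw ball2 h=7 -> lands@9:R; in-air after throw: [b1@5:R b2@9:R]
Beat 3 (R): throw ball3 h=1 -> lands@4:L; in-air after throw: [b3@4:L b1@5:R b2@9:R]
Beat 4 (L): throw ball3 h=4 -> lands@8:L; in-air after throw: [b1@5:R b3@8:L b2@9:R]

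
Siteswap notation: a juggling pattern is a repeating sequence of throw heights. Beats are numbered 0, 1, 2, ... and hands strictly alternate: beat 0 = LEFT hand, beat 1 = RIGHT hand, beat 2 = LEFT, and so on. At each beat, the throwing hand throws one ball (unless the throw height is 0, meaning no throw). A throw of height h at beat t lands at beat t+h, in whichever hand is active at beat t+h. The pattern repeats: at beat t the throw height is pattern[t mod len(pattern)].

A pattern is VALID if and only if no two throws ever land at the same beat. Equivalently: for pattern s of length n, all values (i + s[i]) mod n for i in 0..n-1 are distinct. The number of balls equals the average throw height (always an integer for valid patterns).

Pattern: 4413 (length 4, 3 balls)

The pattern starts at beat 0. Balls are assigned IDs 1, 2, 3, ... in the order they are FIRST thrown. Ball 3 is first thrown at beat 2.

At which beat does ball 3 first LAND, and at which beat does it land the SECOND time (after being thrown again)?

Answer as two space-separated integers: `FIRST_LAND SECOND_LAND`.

Beat 0 (L): throw ball1 h=4 -> lands@4:L; in-air after throw: [b1@4:L]
Beat 1 (R): throw ball2 h=4 -> lands@5:R; in-air after throw: [b1@4:L b2@5:R]
Beat 2 (L): throw ball3 h=1 -> lands@3:R; in-air after throw: [b3@3:R b1@4:L b2@5:R]
Beat 3 (R): throw ball3 h=3 -> lands@6:L; in-air after throw: [b1@4:L b2@5:R b3@6:L]
Beat 4 (L): throw ball1 h=4 -> lands@8:L; in-air after throw: [b2@5:R b3@6:L b1@8:L]
Beat 5 (R): throw ball2 h=4 -> lands@9:R; in-air after throw: [b3@6:L b1@8:L b2@9:R]
Beat 6 (L): throw ball3 h=1 -> lands@7:R; in-air after throw: [b3@7:R b1@8:L b2@9:R]
Ball 3: thrown@2 h=1 -> first land @3; rethrown@3 h=3 -> second land @6

Answer: 3 6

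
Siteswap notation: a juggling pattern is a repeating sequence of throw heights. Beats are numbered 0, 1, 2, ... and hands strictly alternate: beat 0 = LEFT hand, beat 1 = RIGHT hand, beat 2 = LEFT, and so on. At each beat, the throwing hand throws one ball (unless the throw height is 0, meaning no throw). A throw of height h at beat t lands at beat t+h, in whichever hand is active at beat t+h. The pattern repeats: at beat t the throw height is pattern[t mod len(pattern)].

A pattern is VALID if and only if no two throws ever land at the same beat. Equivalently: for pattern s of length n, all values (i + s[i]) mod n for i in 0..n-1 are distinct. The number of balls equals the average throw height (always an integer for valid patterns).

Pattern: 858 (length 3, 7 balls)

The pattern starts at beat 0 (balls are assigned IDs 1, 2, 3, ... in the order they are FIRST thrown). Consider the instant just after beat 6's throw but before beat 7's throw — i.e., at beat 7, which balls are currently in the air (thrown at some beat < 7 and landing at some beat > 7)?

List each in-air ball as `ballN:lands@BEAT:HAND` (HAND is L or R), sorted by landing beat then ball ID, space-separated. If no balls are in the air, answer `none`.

Answer: ball1:lands@8:L ball5:lands@9:R ball3:lands@10:L ball4:lands@11:R ball6:lands@13:R ball2:lands@14:L

Derivation:
Beat 0 (L): throw ball1 h=8 -> lands@8:L; in-air after throw: [b1@8:L]
Beat 1 (R): throw ball2 h=5 -> lands@6:L; in-air after throw: [b2@6:L b1@8:L]
Beat 2 (L): throw ball3 h=8 -> lands@10:L; in-air after throw: [b2@6:L b1@8:L b3@10:L]
Beat 3 (R): throw ball4 h=8 -> lands@11:R; in-air after throw: [b2@6:L b1@8:L b3@10:L b4@11:R]
Beat 4 (L): throw ball5 h=5 -> lands@9:R; in-air after throw: [b2@6:L b1@8:L b5@9:R b3@10:L b4@11:R]
Beat 5 (R): throw ball6 h=8 -> lands@13:R; in-air after throw: [b2@6:L b1@8:L b5@9:R b3@10:L b4@11:R b6@13:R]
Beat 6 (L): throw ball2 h=8 -> lands@14:L; in-air after throw: [b1@8:L b5@9:R b3@10:L b4@11:R b6@13:R b2@14:L]
Beat 7 (R): throw ball7 h=5 -> lands@12:L; in-air after throw: [b1@8:L b5@9:R b3@10:L b4@11:R b7@12:L b6@13:R b2@14:L]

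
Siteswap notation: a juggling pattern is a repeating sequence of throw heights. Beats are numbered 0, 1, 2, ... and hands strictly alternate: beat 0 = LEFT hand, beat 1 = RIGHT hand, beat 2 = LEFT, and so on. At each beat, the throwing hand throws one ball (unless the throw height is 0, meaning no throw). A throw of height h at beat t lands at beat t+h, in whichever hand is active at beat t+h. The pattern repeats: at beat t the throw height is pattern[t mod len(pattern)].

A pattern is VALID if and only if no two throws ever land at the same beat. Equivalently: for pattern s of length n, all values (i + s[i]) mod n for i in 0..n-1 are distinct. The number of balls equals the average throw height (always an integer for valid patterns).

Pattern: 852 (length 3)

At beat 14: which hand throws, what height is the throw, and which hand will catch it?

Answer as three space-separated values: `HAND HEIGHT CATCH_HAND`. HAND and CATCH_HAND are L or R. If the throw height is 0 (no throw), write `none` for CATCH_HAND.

Beat 14: 14 mod 2 = 0, so hand = L
Throw height = pattern[14 mod 3] = pattern[2] = 2
Lands at beat 14+2=16, 16 mod 2 = 0, so catch hand = L

Answer: L 2 L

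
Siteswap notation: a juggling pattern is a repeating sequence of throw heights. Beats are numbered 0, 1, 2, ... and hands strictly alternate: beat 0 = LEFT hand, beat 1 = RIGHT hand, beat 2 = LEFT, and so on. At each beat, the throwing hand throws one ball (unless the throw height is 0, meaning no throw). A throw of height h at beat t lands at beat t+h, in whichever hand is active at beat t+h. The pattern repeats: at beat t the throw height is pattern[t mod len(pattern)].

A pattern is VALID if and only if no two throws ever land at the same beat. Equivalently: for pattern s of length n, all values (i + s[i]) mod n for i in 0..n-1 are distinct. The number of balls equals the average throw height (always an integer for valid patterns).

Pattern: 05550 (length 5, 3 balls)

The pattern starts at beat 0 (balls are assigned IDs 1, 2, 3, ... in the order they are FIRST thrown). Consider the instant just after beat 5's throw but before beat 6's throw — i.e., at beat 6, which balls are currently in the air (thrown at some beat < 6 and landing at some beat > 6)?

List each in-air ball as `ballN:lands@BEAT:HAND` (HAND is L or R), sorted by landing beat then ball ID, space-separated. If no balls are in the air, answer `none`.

Beat 1 (R): throw ball1 h=5 -> lands@6:L; in-air after throw: [b1@6:L]
Beat 2 (L): throw ball2 h=5 -> lands@7:R; in-air after throw: [b1@6:L b2@7:R]
Beat 3 (R): throw ball3 h=5 -> lands@8:L; in-air after throw: [b1@6:L b2@7:R b3@8:L]
Beat 6 (L): throw ball1 h=5 -> lands@11:R; in-air after throw: [b2@7:R b3@8:L b1@11:R]

Answer: ball2:lands@7:R ball3:lands@8:L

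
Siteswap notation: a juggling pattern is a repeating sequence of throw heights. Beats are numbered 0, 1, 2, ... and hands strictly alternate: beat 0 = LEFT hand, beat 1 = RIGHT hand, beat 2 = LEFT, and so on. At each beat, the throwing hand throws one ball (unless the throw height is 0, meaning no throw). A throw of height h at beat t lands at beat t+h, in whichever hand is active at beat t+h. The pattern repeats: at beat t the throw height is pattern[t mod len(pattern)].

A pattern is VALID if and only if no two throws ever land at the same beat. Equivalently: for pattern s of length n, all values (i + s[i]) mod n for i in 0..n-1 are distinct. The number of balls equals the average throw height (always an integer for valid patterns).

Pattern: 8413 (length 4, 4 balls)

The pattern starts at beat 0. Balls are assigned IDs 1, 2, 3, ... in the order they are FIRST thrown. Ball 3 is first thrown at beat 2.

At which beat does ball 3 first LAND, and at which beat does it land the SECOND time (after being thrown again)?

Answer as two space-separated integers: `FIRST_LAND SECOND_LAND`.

Beat 0 (L): throw ball1 h=8 -> lands@8:L; in-air after throw: [b1@8:L]
Beat 1 (R): throw ball2 h=4 -> lands@5:R; in-air after throw: [b2@5:R b1@8:L]
Beat 2 (L): throw ball3 h=1 -> lands@3:R; in-air after throw: [b3@3:R b2@5:R b1@8:L]
Beat 3 (R): throw ball3 h=3 -> lands@6:L; in-air after throw: [b2@5:R b3@6:L b1@8:L]
Beat 4 (L): throw ball4 h=8 -> lands@12:L; in-air after throw: [b2@5:R b3@6:L b1@8:L b4@12:L]
Beat 5 (R): throw ball2 h=4 -> lands@9:R; in-air after throw: [b3@6:L b1@8:L b2@9:R b4@12:L]
Beat 6 (L): throw ball3 h=1 -> lands@7:R; in-air after throw: [b3@7:R b1@8:L b2@9:R b4@12:L]
Ball 3: thrown@2 h=1 -> first land @3; rethrown@3 h=3 -> second land @6

Answer: 3 6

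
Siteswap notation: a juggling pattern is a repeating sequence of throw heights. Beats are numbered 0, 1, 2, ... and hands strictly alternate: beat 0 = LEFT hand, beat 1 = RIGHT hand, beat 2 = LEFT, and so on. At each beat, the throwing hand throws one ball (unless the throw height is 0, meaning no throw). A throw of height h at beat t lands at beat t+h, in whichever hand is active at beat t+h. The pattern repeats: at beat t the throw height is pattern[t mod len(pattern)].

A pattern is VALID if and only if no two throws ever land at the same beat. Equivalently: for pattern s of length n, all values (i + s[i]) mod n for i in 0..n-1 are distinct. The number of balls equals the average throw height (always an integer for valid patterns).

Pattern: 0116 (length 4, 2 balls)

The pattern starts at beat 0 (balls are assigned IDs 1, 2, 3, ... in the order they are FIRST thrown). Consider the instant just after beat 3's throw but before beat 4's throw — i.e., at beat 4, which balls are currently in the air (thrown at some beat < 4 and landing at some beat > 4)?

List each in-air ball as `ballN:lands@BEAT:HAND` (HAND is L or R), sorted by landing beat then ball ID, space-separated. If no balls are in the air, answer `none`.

Beat 1 (R): throw ball1 h=1 -> lands@2:L; in-air after throw: [b1@2:L]
Beat 2 (L): throw ball1 h=1 -> lands@3:R; in-air after throw: [b1@3:R]
Beat 3 (R): throw ball1 h=6 -> lands@9:R; in-air after throw: [b1@9:R]

Answer: ball1:lands@9:R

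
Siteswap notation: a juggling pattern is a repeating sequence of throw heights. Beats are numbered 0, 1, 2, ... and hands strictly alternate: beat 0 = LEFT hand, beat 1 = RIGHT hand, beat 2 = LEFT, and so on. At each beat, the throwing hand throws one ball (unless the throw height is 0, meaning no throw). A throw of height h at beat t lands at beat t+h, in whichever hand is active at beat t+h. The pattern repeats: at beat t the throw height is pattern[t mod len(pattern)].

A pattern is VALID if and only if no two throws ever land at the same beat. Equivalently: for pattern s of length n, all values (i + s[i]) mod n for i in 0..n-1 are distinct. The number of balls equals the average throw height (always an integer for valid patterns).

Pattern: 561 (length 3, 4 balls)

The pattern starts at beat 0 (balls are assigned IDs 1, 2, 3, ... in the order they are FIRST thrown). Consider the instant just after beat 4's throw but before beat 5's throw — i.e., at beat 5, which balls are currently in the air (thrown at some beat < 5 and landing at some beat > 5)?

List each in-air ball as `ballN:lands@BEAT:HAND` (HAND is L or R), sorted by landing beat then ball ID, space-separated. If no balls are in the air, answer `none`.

Answer: ball2:lands@7:R ball3:lands@8:L ball4:lands@10:L

Derivation:
Beat 0 (L): throw ball1 h=5 -> lands@5:R; in-air after throw: [b1@5:R]
Beat 1 (R): throw ball2 h=6 -> lands@7:R; in-air after throw: [b1@5:R b2@7:R]
Beat 2 (L): throw ball3 h=1 -> lands@3:R; in-air after throw: [b3@3:R b1@5:R b2@7:R]
Beat 3 (R): throw ball3 h=5 -> lands@8:L; in-air after throw: [b1@5:R b2@7:R b3@8:L]
Beat 4 (L): throw ball4 h=6 -> lands@10:L; in-air after throw: [b1@5:R b2@7:R b3@8:L b4@10:L]
Beat 5 (R): throw ball1 h=1 -> lands@6:L; in-air after throw: [b1@6:L b2@7:R b3@8:L b4@10:L]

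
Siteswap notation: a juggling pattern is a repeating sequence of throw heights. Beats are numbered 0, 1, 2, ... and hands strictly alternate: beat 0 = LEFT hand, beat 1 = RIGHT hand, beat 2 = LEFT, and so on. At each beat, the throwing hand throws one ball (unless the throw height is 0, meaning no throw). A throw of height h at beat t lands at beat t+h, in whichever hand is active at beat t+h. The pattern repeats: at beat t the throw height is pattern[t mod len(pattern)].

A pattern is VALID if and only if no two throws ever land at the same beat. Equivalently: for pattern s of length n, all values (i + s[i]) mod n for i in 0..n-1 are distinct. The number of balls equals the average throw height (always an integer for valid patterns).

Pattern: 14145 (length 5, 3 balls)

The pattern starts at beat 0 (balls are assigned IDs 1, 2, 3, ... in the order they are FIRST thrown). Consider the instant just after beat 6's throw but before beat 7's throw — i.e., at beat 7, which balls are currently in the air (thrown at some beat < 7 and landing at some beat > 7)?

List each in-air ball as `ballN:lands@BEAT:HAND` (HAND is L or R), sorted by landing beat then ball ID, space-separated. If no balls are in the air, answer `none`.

Answer: ball3:lands@9:R ball1:lands@10:L

Derivation:
Beat 0 (L): throw ball1 h=1 -> lands@1:R; in-air after throw: [b1@1:R]
Beat 1 (R): throw ball1 h=4 -> lands@5:R; in-air after throw: [b1@5:R]
Beat 2 (L): throw ball2 h=1 -> lands@3:R; in-air after throw: [b2@3:R b1@5:R]
Beat 3 (R): throw ball2 h=4 -> lands@7:R; in-air after throw: [b1@5:R b2@7:R]
Beat 4 (L): throw ball3 h=5 -> lands@9:R; in-air after throw: [b1@5:R b2@7:R b3@9:R]
Beat 5 (R): throw ball1 h=1 -> lands@6:L; in-air after throw: [b1@6:L b2@7:R b3@9:R]
Beat 6 (L): throw ball1 h=4 -> lands@10:L; in-air after throw: [b2@7:R b3@9:R b1@10:L]
Beat 7 (R): throw ball2 h=1 -> lands@8:L; in-air after throw: [b2@8:L b3@9:R b1@10:L]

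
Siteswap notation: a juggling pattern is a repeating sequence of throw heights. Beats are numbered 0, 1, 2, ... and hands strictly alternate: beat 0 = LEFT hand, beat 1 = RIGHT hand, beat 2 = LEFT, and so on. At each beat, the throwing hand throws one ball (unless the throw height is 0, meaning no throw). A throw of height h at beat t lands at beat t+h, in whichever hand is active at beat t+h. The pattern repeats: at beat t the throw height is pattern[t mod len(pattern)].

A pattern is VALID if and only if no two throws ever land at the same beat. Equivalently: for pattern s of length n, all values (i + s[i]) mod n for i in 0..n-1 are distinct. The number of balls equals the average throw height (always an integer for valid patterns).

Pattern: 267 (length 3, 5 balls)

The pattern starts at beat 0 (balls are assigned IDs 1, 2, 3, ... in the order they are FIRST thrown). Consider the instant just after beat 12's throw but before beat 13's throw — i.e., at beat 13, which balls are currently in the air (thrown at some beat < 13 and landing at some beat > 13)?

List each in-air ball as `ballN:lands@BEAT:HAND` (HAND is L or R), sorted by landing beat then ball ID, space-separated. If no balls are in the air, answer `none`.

Answer: ball3:lands@14:L ball5:lands@15:R ball4:lands@16:L ball1:lands@18:L

Derivation:
Beat 0 (L): throw ball1 h=2 -> lands@2:L; in-air after throw: [b1@2:L]
Beat 1 (R): throw ball2 h=6 -> lands@7:R; in-air after throw: [b1@2:L b2@7:R]
Beat 2 (L): throw ball1 h=7 -> lands@9:R; in-air after throw: [b2@7:R b1@9:R]
Beat 3 (R): throw ball3 h=2 -> lands@5:R; in-air after throw: [b3@5:R b2@7:R b1@9:R]
Beat 4 (L): throw ball4 h=6 -> lands@10:L; in-air after throw: [b3@5:R b2@7:R b1@9:R b4@10:L]
Beat 5 (R): throw ball3 h=7 -> lands@12:L; in-air after throw: [b2@7:R b1@9:R b4@10:L b3@12:L]
Beat 6 (L): throw ball5 h=2 -> lands@8:L; in-air after throw: [b2@7:R b5@8:L b1@9:R b4@10:L b3@12:L]
Beat 7 (R): throw ball2 h=6 -> lands@13:R; in-air after throw: [b5@8:L b1@9:R b4@10:L b3@12:L b2@13:R]
Beat 8 (L): throw ball5 h=7 -> lands@15:R; in-air after throw: [b1@9:R b4@10:L b3@12:L b2@13:R b5@15:R]
Beat 9 (R): throw ball1 h=2 -> lands@11:R; in-air after throw: [b4@10:L b1@11:R b3@12:L b2@13:R b5@15:R]
Beat 10 (L): throw ball4 h=6 -> lands@16:L; in-air after throw: [b1@11:R b3@12:L b2@13:R b5@15:R b4@16:L]
Beat 11 (R): throw ball1 h=7 -> lands@18:L; in-air after throw: [b3@12:L b2@13:R b5@15:R b4@16:L b1@18:L]
Beat 12 (L): throw ball3 h=2 -> lands@14:L; in-air after throw: [b2@13:R b3@14:L b5@15:R b4@16:L b1@18:L]
Beat 13 (R): throw ball2 h=6 -> lands@19:R; in-air after throw: [b3@14:L b5@15:R b4@16:L b1@18:L b2@19:R]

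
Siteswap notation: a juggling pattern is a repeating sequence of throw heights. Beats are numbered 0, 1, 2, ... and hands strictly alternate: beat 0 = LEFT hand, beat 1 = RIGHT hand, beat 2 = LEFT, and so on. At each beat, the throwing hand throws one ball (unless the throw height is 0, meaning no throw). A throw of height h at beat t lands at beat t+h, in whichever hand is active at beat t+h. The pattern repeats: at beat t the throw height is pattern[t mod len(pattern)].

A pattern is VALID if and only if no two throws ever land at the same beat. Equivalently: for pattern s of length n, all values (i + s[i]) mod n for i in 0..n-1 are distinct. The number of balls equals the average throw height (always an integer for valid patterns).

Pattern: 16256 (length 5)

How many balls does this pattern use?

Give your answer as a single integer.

Answer: 4

Derivation:
Pattern = [1, 6, 2, 5, 6], length n = 5
  position 0: throw height = 1, running sum = 1
  position 1: throw height = 6, running sum = 7
  position 2: throw height = 2, running sum = 9
  position 3: throw height = 5, running sum = 14
  position 4: throw height = 6, running sum = 20
Total sum = 20; balls = sum / n = 20 / 5 = 4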